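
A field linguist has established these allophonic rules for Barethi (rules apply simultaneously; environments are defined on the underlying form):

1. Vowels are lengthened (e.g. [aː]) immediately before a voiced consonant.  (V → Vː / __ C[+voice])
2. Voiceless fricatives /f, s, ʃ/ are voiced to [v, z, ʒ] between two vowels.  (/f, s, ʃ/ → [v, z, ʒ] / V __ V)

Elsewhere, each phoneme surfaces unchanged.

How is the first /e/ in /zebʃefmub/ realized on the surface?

[eː]

/e/ meets the environment for rule 1 (before a voiced consonant) → [eː].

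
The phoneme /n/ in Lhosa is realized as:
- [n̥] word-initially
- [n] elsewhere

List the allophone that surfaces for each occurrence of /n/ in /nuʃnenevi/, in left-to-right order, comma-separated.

Occurrence 1 (position 1): word-initially → [n̥].
Occurrence 2 (position 4): no conditioning environment matches → elsewhere allophone [n].
Occurrence 3 (position 6): no conditioning environment matches → elsewhere allophone [n].

[n̥], [n], [n]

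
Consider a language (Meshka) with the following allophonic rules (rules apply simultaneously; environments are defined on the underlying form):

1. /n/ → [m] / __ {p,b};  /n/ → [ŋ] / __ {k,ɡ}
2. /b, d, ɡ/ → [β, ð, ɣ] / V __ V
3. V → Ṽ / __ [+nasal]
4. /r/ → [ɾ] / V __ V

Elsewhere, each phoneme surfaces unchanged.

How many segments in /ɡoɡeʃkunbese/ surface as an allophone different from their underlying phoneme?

Segments that undergo a rule: /ɡ/ → [ɣ] (rule 2); /u/ → [ũ] (rule 3); /n/ → [m] (rule 1).
All other segments surface unchanged.

3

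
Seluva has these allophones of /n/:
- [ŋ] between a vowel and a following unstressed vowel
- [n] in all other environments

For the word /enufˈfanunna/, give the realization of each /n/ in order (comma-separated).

[ŋ], [ŋ], [n], [n]

Occurrence 1 (position 2): between a vowel and a following unstressed vowel → [ŋ].
Occurrence 2 (position 7): between a vowel and a following unstressed vowel → [ŋ].
Occurrence 3 (position 9): no conditioning environment matches → elsewhere allophone [n].
Occurrence 4 (position 10): no conditioning environment matches → elsewhere allophone [n].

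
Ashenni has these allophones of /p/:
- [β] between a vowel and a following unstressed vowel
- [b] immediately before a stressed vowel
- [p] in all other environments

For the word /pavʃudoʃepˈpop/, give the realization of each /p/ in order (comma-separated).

Occurrence 1 (position 1): no conditioning environment matches → elsewhere allophone [p].
Occurrence 2 (position 10): no conditioning environment matches → elsewhere allophone [p].
Occurrence 3 (position 11): immediately before a stressed vowel → [b].
Occurrence 4 (position 13): no conditioning environment matches → elsewhere allophone [p].

[p], [p], [b], [p]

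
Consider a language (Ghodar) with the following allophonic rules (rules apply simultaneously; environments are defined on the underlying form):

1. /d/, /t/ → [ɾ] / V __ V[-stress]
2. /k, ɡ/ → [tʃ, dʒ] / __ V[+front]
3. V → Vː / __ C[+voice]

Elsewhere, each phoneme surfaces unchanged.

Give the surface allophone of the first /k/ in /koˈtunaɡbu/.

[k]

/k/ — word-initial; rule 2 does not apply here → [k].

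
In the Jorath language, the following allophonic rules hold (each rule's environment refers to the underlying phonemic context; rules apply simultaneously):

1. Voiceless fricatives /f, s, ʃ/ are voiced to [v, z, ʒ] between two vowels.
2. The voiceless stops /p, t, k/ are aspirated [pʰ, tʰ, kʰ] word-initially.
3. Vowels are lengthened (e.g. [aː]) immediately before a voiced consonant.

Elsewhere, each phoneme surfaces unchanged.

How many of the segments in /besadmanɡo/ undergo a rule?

3

Segments that undergo a rule: /s/ → [z] (rule 1); /a/ → [aː] (rule 3); /a/ → [aː] (rule 3).
All other segments surface unchanged.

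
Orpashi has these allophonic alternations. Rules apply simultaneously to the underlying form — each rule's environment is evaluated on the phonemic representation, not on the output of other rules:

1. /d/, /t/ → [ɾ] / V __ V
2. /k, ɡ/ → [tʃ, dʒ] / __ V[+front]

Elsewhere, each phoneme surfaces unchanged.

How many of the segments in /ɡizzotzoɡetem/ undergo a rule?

3

Segments that undergo a rule: /ɡ/ → [dʒ] (rule 2); /ɡ/ → [dʒ] (rule 2); /t/ → [ɾ] (rule 1).
All other segments surface unchanged.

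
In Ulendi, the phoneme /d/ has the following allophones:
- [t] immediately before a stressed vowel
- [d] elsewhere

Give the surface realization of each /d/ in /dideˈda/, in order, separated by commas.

Occurrence 1 (position 1): no conditioning environment matches → elsewhere allophone [d].
Occurrence 2 (position 3): no conditioning environment matches → elsewhere allophone [d].
Occurrence 3 (position 5): immediately before a stressed vowel → [t].

[d], [d], [t]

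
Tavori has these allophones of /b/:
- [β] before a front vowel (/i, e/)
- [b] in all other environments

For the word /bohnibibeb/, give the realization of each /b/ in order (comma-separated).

[b], [β], [β], [b]

Occurrence 1 (position 1): no conditioning environment matches → elsewhere allophone [b].
Occurrence 2 (position 6): before a front vowel (/i, e/) → [β].
Occurrence 3 (position 8): before a front vowel (/i, e/) → [β].
Occurrence 4 (position 10): no conditioning environment matches → elsewhere allophone [b].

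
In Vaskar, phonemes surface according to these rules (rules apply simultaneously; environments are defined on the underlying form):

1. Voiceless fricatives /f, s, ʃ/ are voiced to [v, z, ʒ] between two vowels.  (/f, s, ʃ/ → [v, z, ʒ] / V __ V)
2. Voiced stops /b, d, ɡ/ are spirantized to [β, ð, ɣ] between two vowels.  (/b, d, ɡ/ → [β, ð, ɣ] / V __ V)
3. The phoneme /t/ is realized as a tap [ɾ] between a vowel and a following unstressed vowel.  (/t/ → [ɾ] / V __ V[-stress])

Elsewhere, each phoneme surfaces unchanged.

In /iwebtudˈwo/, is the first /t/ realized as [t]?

/t/ (between /b/ and /u/): rule 3 targets it, but not between a vowel and a following unstressed vowel → unchanged [t].
The actual realization is [t], which matches [t].

Yes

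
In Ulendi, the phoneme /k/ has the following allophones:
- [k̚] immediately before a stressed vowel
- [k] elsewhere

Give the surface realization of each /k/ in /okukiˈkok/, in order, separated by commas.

Occurrence 1 (position 2): no conditioning environment matches → elsewhere allophone [k].
Occurrence 2 (position 4): no conditioning environment matches → elsewhere allophone [k].
Occurrence 3 (position 6): immediately before a stressed vowel → [k̚].
Occurrence 4 (position 8): no conditioning environment matches → elsewhere allophone [k].

[k], [k], [k̚], [k]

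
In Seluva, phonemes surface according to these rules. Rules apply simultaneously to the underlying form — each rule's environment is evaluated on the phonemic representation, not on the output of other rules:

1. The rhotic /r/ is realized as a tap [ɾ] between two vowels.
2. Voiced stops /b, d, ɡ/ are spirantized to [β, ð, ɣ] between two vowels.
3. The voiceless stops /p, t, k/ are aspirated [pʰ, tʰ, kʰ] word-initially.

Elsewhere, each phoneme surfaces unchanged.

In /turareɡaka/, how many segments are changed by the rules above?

4

Segments that undergo a rule: /t/ → [tʰ] (rule 3); /r/ → [ɾ] (rule 1); /r/ → [ɾ] (rule 1); /ɡ/ → [ɣ] (rule 2).
All other segments surface unchanged.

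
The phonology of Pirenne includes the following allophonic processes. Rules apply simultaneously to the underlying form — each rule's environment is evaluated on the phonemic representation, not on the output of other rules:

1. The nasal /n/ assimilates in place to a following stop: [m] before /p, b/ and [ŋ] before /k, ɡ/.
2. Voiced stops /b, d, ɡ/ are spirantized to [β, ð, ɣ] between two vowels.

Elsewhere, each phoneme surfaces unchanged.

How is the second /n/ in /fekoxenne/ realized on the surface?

/n/ (between /n/ and /e/) fails the environment for rule 1, so it stays [n].

[n]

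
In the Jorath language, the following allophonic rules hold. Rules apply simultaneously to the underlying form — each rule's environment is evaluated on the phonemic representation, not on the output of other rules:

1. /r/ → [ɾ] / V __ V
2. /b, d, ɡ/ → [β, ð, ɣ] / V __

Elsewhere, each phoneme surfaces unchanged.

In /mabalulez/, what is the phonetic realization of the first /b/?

/b/ (between /a/ and /a/): immediately after a vowel, so rule 2 applies → [β].

[β]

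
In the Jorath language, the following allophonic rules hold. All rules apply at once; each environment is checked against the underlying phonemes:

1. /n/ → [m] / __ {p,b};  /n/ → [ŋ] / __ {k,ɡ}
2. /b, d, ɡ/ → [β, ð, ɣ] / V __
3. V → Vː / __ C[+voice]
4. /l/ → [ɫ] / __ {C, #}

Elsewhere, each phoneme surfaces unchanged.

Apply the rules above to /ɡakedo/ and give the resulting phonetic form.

[ɡakeːðo]

/ɡ/ (word-initial) is in the target of rule 2 but the environment (immediately after a vowel) is not met → [ɡ].
/a/ — between /ɡ/ and /k/; rule 3 does not apply here → [a].
/k/ — not in any rule's target class → [k].
Rule 3 applies to /e/ (between /k/ and /d/: before a voiced consonant) → [eː].
/d/ (between /e/ and /o/) occurs immediately after a vowel → [ð] by rule 2.
/o/ — word-final; rule 3 does not apply here → [o].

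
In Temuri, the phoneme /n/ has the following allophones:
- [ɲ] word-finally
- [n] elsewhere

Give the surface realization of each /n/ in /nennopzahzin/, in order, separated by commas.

[n], [n], [n], [ɲ]

Occurrence 1 (position 1): no conditioning environment matches → elsewhere allophone [n].
Occurrence 2 (position 3): no conditioning environment matches → elsewhere allophone [n].
Occurrence 3 (position 4): no conditioning environment matches → elsewhere allophone [n].
Occurrence 4 (position 12): word-finally → [ɲ].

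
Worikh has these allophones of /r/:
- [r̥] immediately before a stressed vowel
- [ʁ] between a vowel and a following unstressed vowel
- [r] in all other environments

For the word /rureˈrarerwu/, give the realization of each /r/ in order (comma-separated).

[r], [ʁ], [r̥], [ʁ], [r]

Occurrence 1 (position 1): no conditioning environment matches → elsewhere allophone [r].
Occurrence 2 (position 3): between a vowel and a following unstressed vowel → [ʁ].
Occurrence 3 (position 5): immediately before a stressed vowel → [r̥].
Occurrence 4 (position 7): between a vowel and a following unstressed vowel → [ʁ].
Occurrence 5 (position 9): no conditioning environment matches → elsewhere allophone [r].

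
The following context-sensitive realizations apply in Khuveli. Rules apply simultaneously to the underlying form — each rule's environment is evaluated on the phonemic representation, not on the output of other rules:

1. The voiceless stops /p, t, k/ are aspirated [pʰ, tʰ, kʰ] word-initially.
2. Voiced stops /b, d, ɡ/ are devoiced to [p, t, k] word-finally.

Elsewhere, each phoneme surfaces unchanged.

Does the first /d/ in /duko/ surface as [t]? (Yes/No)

No

/d/ — word-initial; rule 2 does not apply here → [d].
The actual realization is [d], not [t].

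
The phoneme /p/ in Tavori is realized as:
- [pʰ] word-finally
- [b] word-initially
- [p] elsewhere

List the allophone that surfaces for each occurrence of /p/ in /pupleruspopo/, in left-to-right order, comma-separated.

[b], [p], [p], [p]

Occurrence 1 (position 1): word-initially → [b].
Occurrence 2 (position 3): no conditioning environment matches → elsewhere allophone [p].
Occurrence 3 (position 9): no conditioning environment matches → elsewhere allophone [p].
Occurrence 4 (position 11): no conditioning environment matches → elsewhere allophone [p].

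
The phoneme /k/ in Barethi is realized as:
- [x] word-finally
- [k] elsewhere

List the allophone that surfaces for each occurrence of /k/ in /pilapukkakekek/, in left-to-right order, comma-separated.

Occurrence 1 (position 7): no conditioning environment matches → elsewhere allophone [k].
Occurrence 2 (position 8): no conditioning environment matches → elsewhere allophone [k].
Occurrence 3 (position 10): no conditioning environment matches → elsewhere allophone [k].
Occurrence 4 (position 12): no conditioning environment matches → elsewhere allophone [k].
Occurrence 5 (position 14): word-finally → [x].

[k], [k], [k], [k], [x]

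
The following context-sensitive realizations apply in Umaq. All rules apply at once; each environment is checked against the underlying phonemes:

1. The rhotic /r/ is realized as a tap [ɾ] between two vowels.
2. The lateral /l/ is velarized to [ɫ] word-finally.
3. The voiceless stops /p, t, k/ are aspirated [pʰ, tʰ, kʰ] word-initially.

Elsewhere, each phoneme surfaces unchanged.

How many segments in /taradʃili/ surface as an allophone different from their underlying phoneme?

Segments that undergo a rule: /t/ → [tʰ] (rule 3); /r/ → [ɾ] (rule 1).
All other segments surface unchanged.

2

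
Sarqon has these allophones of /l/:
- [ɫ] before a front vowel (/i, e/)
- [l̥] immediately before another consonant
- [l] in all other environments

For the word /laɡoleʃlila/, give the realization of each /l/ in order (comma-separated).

[l], [ɫ], [ɫ], [l]

Occurrence 1 (position 1): no conditioning environment matches → elsewhere allophone [l].
Occurrence 2 (position 5): before a front vowel (/i, e/) → [ɫ].
Occurrence 3 (position 8): before a front vowel (/i, e/) → [ɫ].
Occurrence 4 (position 10): no conditioning environment matches → elsewhere allophone [l].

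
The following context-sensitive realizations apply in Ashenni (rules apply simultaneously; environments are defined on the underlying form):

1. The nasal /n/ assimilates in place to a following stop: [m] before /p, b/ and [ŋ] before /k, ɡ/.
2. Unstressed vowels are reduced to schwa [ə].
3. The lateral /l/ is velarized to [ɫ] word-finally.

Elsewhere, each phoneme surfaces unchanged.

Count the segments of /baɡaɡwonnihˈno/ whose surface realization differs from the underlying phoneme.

Segments that undergo a rule: /a/ → [ə] (rule 2); /a/ → [ə] (rule 2); /o/ → [ə] (rule 2); /i/ → [ə] (rule 2).
All other segments surface unchanged.

4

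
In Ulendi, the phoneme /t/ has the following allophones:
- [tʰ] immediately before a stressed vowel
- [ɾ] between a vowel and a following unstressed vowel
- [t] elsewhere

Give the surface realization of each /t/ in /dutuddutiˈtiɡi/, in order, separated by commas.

[ɾ], [ɾ], [tʰ]

Occurrence 1 (position 3): between a vowel and an unstressed vowel → [ɾ].
Occurrence 2 (position 8): between a vowel and an unstressed vowel → [ɾ].
Occurrence 3 (position 10): immediately before a stressed vowel → [tʰ].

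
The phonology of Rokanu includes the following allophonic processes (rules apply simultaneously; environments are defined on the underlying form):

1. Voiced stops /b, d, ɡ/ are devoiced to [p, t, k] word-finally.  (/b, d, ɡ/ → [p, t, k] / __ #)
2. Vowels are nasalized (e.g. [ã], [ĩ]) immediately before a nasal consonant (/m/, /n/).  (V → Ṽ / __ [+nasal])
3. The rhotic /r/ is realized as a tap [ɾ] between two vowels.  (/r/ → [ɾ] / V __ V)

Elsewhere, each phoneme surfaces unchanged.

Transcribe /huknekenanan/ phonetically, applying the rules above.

[huknekẽnãnãn]

/h/ stays [h].
/u/ (between /h/ and /k/) fails the environment for rule 2, so it stays [u].
/k/ (between /u/ and /n/) is unaffected → [k].
/n/ (between /k/ and /e/): no rule targets it → [n].
/e/ (between /n/ and /k/) is in the target of rule 2 but the environment (before a nasal consonant) is not met → [e].
/k/ (between /e/ and /e/): no rule targets it → [k].
Rule 2 applies to /e/ (between /k/ and /n/: before a nasal consonant) → [ẽ].
/n/ stays [n].
/a/ (between /n/ and /n/) occurs before a nasal consonant → [ã] by rule 2.
/n/ (between /a/ and /a/): no rule targets it → [n].
/a/ (between /n/ and /n/) occurs before a nasal consonant → [ã] by rule 2.
/n/ stays [n].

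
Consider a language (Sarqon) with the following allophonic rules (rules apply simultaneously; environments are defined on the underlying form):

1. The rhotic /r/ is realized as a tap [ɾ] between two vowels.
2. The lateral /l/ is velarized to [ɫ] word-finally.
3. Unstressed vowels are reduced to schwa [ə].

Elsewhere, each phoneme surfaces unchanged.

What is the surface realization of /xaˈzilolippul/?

[xəˈzilələppəɫ]

/x/ (word-initial) is unaffected → [x].
/a/ (between /x/ and /z/) occurs in an unstressed syllable → [ə] by rule 3.
/z/ stays [z].
/i/ — between /z/ and /l/; rule 3 does not apply here → [i].
/l/ (between /i/ and /o/) fails the environment for rule 2, so it stays [l].
/o/ (between /l/ and /l/) occurs in an unstressed syllable → [ə] by rule 3.
/l/ (between /o/ and /i/): rule 2 targets it, but not word-finally → unchanged [l].
/i/ (between /l/ and /p/) occurs in an unstressed syllable → [ə] by rule 3.
/p/ (between /i/ and /p/) is unaffected → [p].
/p/ — not in any rule's target class → [p].
/u/ (between /p/ and /l/) occurs in an unstressed syllable → [ə] by rule 3.
/l/ — word-final, word-finally — surfaces as [ɫ] (rule 2).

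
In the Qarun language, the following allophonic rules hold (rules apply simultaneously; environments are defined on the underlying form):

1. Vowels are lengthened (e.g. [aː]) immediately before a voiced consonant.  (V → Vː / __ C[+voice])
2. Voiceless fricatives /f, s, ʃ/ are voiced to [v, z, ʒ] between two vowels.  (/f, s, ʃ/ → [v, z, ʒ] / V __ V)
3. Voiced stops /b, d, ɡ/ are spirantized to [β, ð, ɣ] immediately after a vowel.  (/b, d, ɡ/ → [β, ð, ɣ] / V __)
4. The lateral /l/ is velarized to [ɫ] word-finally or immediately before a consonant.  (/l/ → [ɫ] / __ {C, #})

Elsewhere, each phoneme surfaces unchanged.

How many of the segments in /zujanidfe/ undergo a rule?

Segments that undergo a rule: /u/ → [uː] (rule 1); /a/ → [aː] (rule 1); /i/ → [iː] (rule 1); /d/ → [ð] (rule 3).
All other segments surface unchanged.

4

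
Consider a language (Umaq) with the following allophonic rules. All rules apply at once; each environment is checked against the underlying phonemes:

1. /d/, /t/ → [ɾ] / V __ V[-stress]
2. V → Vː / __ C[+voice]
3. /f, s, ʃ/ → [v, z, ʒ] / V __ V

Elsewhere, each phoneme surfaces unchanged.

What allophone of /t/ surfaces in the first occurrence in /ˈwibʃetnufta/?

/t/ (between /e/ and /n/) fails the environment for rule 1, so it stays [t].

[t]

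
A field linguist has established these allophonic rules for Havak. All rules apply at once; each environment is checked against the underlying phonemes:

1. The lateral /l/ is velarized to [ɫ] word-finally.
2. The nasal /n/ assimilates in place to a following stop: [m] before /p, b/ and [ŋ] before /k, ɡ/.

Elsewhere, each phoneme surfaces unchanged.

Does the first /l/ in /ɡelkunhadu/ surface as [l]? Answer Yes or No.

/l/ (between /e/ and /k/): rule 1 targets it, but not word-finally → unchanged [l].
The actual realization is [l], which matches [l].

Yes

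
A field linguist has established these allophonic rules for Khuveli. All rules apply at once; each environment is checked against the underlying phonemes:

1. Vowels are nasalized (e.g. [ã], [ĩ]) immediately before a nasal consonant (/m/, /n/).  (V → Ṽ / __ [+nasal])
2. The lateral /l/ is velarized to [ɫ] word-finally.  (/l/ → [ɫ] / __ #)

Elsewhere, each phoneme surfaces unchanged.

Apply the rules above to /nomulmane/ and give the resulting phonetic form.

/o/ — between /n/ and /m/, before a nasal consonant — surfaces as [õ] (rule 1).
/u/ (between /m/ and /l/) fails the environment for rule 1, so it stays [u].
/l/ (between /u/ and /m/) fails the environment for rule 2, so it stays [l].
/a/ (between /m/ and /n/) occurs before a nasal consonant → [ã] by rule 1.
/e/ (word-final): rule 1 targets it, but not before a nasal consonant → unchanged [e].

[nõmulmãne]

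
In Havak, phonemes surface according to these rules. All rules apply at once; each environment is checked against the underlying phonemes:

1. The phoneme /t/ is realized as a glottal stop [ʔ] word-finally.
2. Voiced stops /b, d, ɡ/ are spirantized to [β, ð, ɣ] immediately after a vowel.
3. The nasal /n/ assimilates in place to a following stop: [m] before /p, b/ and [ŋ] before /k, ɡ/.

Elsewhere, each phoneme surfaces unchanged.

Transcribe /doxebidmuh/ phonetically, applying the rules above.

/d/ (word-initial) is in the target of rule 2 but the environment (immediately after a vowel) is not met → [d].
/o/ stays [o].
/x/ (between /o/ and /e/) is unaffected → [x].
/e/ — not in any rule's target class → [e].
/b/ — between /e/ and /i/, immediately after a vowel — surfaces as [β] (rule 2).
/i/ — not in any rule's target class → [i].
/d/ (between /i/ and /m/): immediately after a vowel, so rule 2 applies → [ð].
/m/ — not in any rule's target class → [m].
/u/ (between /m/ and /h/): no rule targets it → [u].
/h/ (word-final) is unaffected → [h].

[doxeβiðmuh]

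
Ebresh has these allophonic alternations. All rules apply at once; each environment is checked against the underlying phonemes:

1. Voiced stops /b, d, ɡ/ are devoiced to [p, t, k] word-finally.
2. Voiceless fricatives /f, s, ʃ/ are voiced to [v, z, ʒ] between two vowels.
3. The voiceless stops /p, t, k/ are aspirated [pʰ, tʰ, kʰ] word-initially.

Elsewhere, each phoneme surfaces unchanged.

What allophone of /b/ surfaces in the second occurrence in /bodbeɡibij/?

[b]

/b/ (between /d/ and /e/) fails the environment for rule 1, so it stays [b].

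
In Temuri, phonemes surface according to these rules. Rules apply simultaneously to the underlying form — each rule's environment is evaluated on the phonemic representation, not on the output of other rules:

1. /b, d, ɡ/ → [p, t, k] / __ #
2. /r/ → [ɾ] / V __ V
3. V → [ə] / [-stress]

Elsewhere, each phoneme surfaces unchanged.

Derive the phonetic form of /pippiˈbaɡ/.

/p/ (word-initial): no rule targets it → [p].
Rule 3 applies to /i/ (between /p/ and /p/: in an unstressed syllable) → [ə].
/p/ stays [p].
/p/ (between /p/ and /i/) is unaffected → [p].
/i/ (between /p/ and /b/) occurs in an unstressed syllable → [ə] by rule 3.
/b/ (between /i/ and /a/) fails the environment for rule 1, so it stays [b].
/a/ — between /b/ and /ɡ/; rule 3 does not apply here → [a].
/ɡ/ (word-final): word-finally, so rule 1 applies → [k].

[pəppəˈbak]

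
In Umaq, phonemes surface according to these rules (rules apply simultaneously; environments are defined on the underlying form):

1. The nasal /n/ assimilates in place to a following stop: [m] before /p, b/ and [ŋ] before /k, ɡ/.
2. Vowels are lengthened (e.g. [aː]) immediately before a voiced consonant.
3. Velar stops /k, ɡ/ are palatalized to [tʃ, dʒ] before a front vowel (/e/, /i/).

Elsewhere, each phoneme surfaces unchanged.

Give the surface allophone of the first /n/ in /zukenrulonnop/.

/n/ (between /e/ and /r/) is in the target of rule 1 but the environment (before a labial or velar stop) is not met → [n].

[n]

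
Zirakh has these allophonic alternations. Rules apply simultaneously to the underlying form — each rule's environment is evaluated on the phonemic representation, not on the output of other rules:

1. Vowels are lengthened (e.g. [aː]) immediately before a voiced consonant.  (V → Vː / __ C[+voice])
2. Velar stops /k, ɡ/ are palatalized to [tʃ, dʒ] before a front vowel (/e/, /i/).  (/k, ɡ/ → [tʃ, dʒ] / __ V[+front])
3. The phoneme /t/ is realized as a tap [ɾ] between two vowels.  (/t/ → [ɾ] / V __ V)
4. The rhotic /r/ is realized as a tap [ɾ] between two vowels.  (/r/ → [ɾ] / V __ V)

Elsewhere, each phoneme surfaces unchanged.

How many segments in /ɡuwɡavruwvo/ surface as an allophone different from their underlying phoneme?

Segments that undergo a rule: /u/ → [uː] (rule 1); /a/ → [aː] (rule 1); /u/ → [uː] (rule 1).
All other segments surface unchanged.

3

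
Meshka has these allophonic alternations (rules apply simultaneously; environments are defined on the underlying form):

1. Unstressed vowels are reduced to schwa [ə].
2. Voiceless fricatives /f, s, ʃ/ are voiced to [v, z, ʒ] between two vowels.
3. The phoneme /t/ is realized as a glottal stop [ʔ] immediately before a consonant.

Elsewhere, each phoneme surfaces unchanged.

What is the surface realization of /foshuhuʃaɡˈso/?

[fəshəhəʒəɡˈso]

/f/ (word-initial) fails the environment for rule 2, so it stays [f].
/o/ meets the environment for rule 1 (in an unstressed syllable) → [ə].
/s/ (between /o/ and /h/): rule 2 targets it, but not between two vowels → unchanged [s].
/h/ — not in any rule's target class → [h].
/u/ meets the environment for rule 1 (in an unstressed syllable) → [ə].
/h/ (between /u/ and /u/) is unaffected → [h].
Rule 1 applies to /u/ (between /h/ and /ʃ/: in an unstressed syllable) → [ə].
/ʃ/ — between /u/ and /a/, between two vowels — surfaces as [ʒ] (rule 2).
/a/ — between /ʃ/ and /ɡ/, in an unstressed syllable — surfaces as [ə] (rule 1).
/ɡ/ (between /a/ and /s/) is unaffected → [ɡ].
/s/ (between /ɡ/ and /o/) fails the environment for rule 2, so it stays [s].
/o/ — word-final; rule 1 does not apply here → [o].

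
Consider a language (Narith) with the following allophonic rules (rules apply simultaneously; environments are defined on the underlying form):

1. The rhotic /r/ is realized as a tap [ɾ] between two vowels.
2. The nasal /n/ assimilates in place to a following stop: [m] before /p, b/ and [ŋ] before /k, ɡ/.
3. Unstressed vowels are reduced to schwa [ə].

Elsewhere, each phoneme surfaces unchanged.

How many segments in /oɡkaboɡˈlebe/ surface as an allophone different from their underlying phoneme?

Segments that undergo a rule: /o/ → [ə] (rule 3); /a/ → [ə] (rule 3); /o/ → [ə] (rule 3); /e/ → [ə] (rule 3).
All other segments surface unchanged.

4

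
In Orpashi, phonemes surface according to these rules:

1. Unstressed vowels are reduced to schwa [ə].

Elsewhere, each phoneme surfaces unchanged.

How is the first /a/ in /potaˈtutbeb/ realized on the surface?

/a/ — between /t/ and /t/, in an unstressed syllable — surfaces as [ə] (rule 1).

[ə]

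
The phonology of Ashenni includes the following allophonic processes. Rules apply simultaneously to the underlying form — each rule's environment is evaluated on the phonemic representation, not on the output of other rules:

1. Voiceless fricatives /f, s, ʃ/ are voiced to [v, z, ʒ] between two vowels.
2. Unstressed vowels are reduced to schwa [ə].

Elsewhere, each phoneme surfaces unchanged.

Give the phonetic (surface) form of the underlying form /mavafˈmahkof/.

/a/ (between /m/ and /v/) occurs in an unstressed syllable → [ə] by rule 2.
/a/ (between /v/ and /f/) occurs in an unstressed syllable → [ə] by rule 2.
/f/ — between /a/ and /m/; rule 1 does not apply here → [f].
/a/ — between /m/ and /h/; rule 2 does not apply here → [a].
Rule 2 applies to /o/ (between /k/ and /f/: in an unstressed syllable) → [ə].
/f/ (word-final) is in the target of rule 1 but the environment (between two vowels) is not met → [f].

[məvəfˈmahkəf]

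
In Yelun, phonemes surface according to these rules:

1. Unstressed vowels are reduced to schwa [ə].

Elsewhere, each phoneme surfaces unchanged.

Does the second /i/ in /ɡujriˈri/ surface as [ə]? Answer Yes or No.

No

/i/ (word-final) fails the environment for rule 1, so it stays [i].
The actual realization is [i], not [ə].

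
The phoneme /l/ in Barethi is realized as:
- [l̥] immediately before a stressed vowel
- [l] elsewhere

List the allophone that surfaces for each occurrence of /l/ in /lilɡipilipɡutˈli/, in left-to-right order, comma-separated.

Occurrence 1 (position 1): no conditioning environment matches → elsewhere allophone [l].
Occurrence 2 (position 3): no conditioning environment matches → elsewhere allophone [l].
Occurrence 3 (position 8): no conditioning environment matches → elsewhere allophone [l].
Occurrence 4 (position 14): immediately before a stressed vowel → [l̥].

[l], [l], [l], [l̥]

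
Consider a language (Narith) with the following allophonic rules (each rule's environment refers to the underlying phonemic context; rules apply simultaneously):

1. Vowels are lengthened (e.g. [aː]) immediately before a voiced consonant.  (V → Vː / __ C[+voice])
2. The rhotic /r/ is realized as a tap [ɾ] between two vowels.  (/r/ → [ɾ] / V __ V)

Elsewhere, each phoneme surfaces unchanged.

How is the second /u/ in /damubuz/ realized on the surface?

/u/ — between /b/ and /z/, before a voiced consonant — surfaces as [uː] (rule 1).

[uː]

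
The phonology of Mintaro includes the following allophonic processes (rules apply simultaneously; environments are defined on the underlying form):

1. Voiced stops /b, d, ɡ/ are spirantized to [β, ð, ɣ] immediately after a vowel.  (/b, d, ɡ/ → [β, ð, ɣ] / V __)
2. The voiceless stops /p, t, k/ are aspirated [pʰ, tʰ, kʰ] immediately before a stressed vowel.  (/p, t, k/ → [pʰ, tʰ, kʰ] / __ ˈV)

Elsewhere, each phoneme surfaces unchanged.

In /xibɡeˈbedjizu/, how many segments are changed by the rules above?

Segments that undergo a rule: /b/ → [β] (rule 1); /b/ → [β] (rule 1); /d/ → [ð] (rule 1).
All other segments surface unchanged.

3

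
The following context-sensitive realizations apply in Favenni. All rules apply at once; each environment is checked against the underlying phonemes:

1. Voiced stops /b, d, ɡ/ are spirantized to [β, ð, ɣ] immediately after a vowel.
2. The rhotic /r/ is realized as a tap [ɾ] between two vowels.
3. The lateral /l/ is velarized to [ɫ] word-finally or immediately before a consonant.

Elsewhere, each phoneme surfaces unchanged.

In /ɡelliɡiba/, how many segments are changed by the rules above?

3

Segments that undergo a rule: /l/ → [ɫ] (rule 3); /ɡ/ → [ɣ] (rule 1); /b/ → [β] (rule 1).
All other segments surface unchanged.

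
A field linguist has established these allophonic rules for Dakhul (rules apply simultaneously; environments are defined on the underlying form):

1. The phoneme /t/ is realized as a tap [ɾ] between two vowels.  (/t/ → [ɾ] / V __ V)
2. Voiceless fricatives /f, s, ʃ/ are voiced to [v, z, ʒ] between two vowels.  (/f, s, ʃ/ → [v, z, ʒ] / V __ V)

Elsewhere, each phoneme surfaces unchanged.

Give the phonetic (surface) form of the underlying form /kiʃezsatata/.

/k/ (word-initial) is unaffected → [k].
/i/ (between /k/ and /ʃ/) is unaffected → [i].
/ʃ/ (between /i/ and /e/): between two vowels, so rule 2 applies → [ʒ].
/e/ — not in any rule's target class → [e].
/z/ (between /e/ and /s/): no rule targets it → [z].
/s/ (between /z/ and /a/): rule 2 targets it, but not between two vowels → unchanged [s].
/a/ — not in any rule's target class → [a].
/t/ — between /a/ and /a/, between two vowels — surfaces as [ɾ] (rule 1).
/a/ (between /t/ and /t/) is unaffected → [a].
/t/ (between /a/ and /a/) occurs between two vowels → [ɾ] by rule 1.
/a/ (word-final) is unaffected → [a].

[kiʒezsaɾaɾa]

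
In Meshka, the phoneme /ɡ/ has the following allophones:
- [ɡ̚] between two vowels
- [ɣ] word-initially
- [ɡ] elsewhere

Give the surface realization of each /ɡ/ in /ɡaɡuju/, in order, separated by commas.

[ɣ], [ɡ̚]

Occurrence 1 (position 1): word-initially → [ɣ].
Occurrence 2 (position 3): between two vowels → [ɡ̚].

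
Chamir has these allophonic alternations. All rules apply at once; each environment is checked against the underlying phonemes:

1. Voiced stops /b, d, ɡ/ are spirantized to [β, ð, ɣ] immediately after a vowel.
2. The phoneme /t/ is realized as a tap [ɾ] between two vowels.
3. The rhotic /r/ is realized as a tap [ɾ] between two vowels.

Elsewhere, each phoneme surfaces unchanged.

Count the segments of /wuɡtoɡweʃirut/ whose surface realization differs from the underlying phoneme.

Segments that undergo a rule: /ɡ/ → [ɣ] (rule 1); /ɡ/ → [ɣ] (rule 1); /r/ → [ɾ] (rule 3).
All other segments surface unchanged.

3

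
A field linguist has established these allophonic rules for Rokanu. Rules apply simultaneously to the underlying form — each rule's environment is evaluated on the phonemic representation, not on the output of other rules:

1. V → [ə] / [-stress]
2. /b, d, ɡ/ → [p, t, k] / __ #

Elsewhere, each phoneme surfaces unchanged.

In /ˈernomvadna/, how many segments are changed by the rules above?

3

Segments that undergo a rule: /o/ → [ə] (rule 1); /a/ → [ə] (rule 1); /a/ → [ə] (rule 1).
All other segments surface unchanged.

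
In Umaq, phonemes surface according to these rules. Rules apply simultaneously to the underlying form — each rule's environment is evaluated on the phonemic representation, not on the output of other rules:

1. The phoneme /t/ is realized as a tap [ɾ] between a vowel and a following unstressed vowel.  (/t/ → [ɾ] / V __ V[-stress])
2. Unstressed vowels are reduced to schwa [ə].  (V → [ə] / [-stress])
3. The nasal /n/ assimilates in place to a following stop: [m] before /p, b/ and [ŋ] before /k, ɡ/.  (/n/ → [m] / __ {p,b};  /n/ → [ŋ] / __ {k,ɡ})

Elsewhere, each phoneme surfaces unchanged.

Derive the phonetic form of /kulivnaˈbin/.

/k/ stays [k].
/u/ (between /k/ and /l/) occurs in an unstressed syllable → [ə] by rule 2.
/l/ (between /u/ and /i/) is unaffected → [l].
/i/ (between /l/ and /v/): in an unstressed syllable, so rule 2 applies → [ə].
/v/ — not in any rule's target class → [v].
/n/ — between /v/ and /a/; rule 3 does not apply here → [n].
/a/ meets the environment for rule 2 (in an unstressed syllable) → [ə].
/b/ (between /a/ and /i/) is unaffected → [b].
/i/ (between /b/ and /n/) is in the target of rule 2 but the environment (in an unstressed syllable) is not met → [i].
/n/ — word-final; rule 3 does not apply here → [n].

[kələvnəˈbin]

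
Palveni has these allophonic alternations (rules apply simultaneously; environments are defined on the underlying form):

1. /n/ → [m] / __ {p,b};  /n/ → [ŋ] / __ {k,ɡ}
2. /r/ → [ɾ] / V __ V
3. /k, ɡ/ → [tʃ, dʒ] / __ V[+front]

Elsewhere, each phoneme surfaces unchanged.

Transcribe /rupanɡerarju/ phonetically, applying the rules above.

[rupaŋdʒeɾarju]

/r/ (word-initial): rule 2 targets it, but not between two vowels → unchanged [r].
/u/ — not in any rule's target class → [u].
/p/ (between /u/ and /a/): no rule targets it → [p].
/a/ stays [a].
Rule 1 applies to /n/ (between /a/ and /ɡ/: before a labial or velar stop) → [ŋ].
Rule 3 applies to /ɡ/ (between /n/ and /e/: before a front vowel) → [dʒ].
/e/ — not in any rule's target class → [e].
Rule 2 applies to /r/ (between /e/ and /a/: between two vowels) → [ɾ].
/a/ (between /r/ and /r/): no rule targets it → [a].
/r/ — between /a/ and /j/; rule 2 does not apply here → [r].
/j/ (between /r/ and /u/): no rule targets it → [j].
/u/ (word-final): no rule targets it → [u].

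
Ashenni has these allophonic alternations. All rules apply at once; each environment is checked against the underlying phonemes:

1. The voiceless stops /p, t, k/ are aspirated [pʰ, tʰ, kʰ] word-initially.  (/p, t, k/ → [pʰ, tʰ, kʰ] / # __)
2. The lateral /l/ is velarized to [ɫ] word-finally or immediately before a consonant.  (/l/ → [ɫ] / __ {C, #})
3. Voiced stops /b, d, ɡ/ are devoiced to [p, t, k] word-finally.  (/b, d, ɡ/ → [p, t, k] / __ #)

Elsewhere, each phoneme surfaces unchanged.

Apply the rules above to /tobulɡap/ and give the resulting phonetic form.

/t/ (word-initial) occurs word-initially → [tʰ] by rule 1.
/o/ — not in any rule's target class → [o].
/b/ (between /o/ and /u/) fails the environment for rule 3, so it stays [b].
/u/ (between /b/ and /l/): no rule targets it → [u].
Rule 2 applies to /l/ (between /u/ and /ɡ/: word-finally or immediately before a consonant) → [ɫ].
/ɡ/ (between /l/ and /a/): rule 3 targets it, but not word-finally → unchanged [ɡ].
/a/ (between /ɡ/ and /p/) is unaffected → [a].
/p/ (word-final) fails the environment for rule 1, so it stays [p].

[tʰobuɫɡap]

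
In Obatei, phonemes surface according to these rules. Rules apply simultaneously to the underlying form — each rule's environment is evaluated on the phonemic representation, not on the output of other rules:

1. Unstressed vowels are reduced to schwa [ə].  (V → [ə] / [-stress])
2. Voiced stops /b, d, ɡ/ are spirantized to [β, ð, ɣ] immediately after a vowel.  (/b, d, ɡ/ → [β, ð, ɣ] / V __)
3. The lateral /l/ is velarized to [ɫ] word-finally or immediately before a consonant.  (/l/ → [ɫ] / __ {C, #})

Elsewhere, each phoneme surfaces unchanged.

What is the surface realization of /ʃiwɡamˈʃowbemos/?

/ʃ/ stays [ʃ].
/i/ — between /ʃ/ and /w/, in an unstressed syllable — surfaces as [ə] (rule 1).
/w/ (between /i/ and /ɡ/) is unaffected → [w].
/ɡ/ — between /w/ and /a/; rule 2 does not apply here → [ɡ].
/a/ — between /ɡ/ and /m/, in an unstressed syllable — surfaces as [ə] (rule 1).
/m/ (between /a/ and /ʃ/): no rule targets it → [m].
/ʃ/ (between /m/ and /o/) is unaffected → [ʃ].
/o/ — between /ʃ/ and /w/; rule 1 does not apply here → [o].
/w/ (between /o/ and /b/): no rule targets it → [w].
/b/ (between /w/ and /e/) is in the target of rule 2 but the environment (immediately after a vowel) is not met → [b].
/e/ (between /b/ and /m/): in an unstressed syllable, so rule 1 applies → [ə].
/m/ (between /e/ and /o/): no rule targets it → [m].
/o/ (between /m/ and /s/) occurs in an unstressed syllable → [ə] by rule 1.
/s/ (word-final): no rule targets it → [s].

[ʃəwɡəmˈʃowbəməs]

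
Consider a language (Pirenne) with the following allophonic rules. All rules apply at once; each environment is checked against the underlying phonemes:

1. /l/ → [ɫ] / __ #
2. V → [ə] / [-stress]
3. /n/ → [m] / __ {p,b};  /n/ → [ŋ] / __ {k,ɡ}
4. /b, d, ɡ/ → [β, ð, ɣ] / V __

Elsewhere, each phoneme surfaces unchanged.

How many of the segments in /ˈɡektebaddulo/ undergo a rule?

6

Segments that undergo a rule: /e/ → [ə] (rule 2); /b/ → [β] (rule 4); /a/ → [ə] (rule 2); /d/ → [ð] (rule 4); /u/ → [ə] (rule 2); /o/ → [ə] (rule 2).
All other segments surface unchanged.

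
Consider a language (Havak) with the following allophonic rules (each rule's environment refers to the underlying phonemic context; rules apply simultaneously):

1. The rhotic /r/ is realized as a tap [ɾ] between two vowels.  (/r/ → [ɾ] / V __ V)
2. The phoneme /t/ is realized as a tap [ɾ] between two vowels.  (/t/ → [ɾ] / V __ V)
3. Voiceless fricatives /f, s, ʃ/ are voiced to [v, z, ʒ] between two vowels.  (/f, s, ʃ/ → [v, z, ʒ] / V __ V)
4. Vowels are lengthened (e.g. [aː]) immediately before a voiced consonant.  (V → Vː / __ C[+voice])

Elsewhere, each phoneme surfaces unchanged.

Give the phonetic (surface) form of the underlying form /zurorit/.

/z/ (word-initial) is unaffected → [z].
/u/ — between /z/ and /r/, before a voiced consonant — surfaces as [uː] (rule 4).
/r/ (between /u/ and /o/): between two vowels, so rule 1 applies → [ɾ].
/o/ meets the environment for rule 4 (before a voiced consonant) → [oː].
/r/ — between /o/ and /i/, between two vowels — surfaces as [ɾ] (rule 1).
/i/ (between /r/ and /t/) fails the environment for rule 4, so it stays [i].
/t/ (word-final): rule 2 targets it, but not between two vowels → unchanged [t].

[zuːɾoːɾit]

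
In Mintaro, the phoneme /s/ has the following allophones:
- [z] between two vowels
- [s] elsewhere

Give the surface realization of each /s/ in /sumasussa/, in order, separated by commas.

Occurrence 1 (position 1): no conditioning environment matches → elsewhere allophone [s].
Occurrence 2 (position 5): between two vowels → [z].
Occurrence 3 (position 7): no conditioning environment matches → elsewhere allophone [s].
Occurrence 4 (position 8): no conditioning environment matches → elsewhere allophone [s].

[s], [z], [s], [s]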